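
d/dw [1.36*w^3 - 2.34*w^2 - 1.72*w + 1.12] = 4.08*w^2 - 4.68*w - 1.72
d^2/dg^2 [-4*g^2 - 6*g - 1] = -8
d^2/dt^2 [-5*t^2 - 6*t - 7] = -10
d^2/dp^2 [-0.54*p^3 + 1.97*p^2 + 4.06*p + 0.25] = 3.94 - 3.24*p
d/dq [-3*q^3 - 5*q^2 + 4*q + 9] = -9*q^2 - 10*q + 4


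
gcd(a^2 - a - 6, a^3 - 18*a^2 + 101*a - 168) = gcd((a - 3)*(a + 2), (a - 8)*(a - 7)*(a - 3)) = a - 3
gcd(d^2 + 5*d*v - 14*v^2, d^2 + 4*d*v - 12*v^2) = -d + 2*v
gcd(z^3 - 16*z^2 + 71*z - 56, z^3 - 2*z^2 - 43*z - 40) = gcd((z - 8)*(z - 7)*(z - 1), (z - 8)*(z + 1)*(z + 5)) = z - 8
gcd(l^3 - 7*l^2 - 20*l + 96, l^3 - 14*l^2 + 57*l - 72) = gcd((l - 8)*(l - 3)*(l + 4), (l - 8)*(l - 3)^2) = l^2 - 11*l + 24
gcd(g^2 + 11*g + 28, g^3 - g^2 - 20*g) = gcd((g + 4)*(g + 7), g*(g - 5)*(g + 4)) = g + 4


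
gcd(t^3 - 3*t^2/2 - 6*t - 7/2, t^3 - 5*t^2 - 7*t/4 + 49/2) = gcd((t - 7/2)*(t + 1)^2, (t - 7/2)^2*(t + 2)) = t - 7/2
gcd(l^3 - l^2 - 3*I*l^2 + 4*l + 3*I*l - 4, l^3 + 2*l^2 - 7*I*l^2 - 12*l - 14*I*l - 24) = l - 4*I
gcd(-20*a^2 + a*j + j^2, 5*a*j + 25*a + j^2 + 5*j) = 5*a + j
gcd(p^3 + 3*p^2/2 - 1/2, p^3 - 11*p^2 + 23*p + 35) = p + 1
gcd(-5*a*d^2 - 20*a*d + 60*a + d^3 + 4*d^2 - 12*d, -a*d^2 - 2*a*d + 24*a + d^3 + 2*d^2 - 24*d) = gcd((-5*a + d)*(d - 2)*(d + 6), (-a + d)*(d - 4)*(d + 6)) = d + 6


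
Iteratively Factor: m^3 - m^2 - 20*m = (m - 5)*(m^2 + 4*m) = m*(m - 5)*(m + 4)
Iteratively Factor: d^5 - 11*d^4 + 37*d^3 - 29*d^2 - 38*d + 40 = (d + 1)*(d^4 - 12*d^3 + 49*d^2 - 78*d + 40) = (d - 2)*(d + 1)*(d^3 - 10*d^2 + 29*d - 20) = (d - 4)*(d - 2)*(d + 1)*(d^2 - 6*d + 5) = (d - 5)*(d - 4)*(d - 2)*(d + 1)*(d - 1)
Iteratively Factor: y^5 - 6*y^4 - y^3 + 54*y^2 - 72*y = (y - 4)*(y^4 - 2*y^3 - 9*y^2 + 18*y) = (y - 4)*(y - 3)*(y^3 + y^2 - 6*y) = y*(y - 4)*(y - 3)*(y^2 + y - 6) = y*(y - 4)*(y - 3)*(y + 3)*(y - 2)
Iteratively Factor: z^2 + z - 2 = (z + 2)*(z - 1)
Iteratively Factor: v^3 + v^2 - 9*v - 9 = (v + 1)*(v^2 - 9) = (v + 1)*(v + 3)*(v - 3)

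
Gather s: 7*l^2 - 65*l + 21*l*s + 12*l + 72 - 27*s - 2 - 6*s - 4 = 7*l^2 - 53*l + s*(21*l - 33) + 66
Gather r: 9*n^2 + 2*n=9*n^2 + 2*n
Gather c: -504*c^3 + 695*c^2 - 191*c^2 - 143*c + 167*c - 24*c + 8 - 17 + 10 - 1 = -504*c^3 + 504*c^2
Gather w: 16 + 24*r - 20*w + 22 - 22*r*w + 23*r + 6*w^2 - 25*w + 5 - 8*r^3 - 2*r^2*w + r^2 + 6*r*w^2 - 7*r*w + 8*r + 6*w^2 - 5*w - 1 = -8*r^3 + r^2 + 55*r + w^2*(6*r + 12) + w*(-2*r^2 - 29*r - 50) + 42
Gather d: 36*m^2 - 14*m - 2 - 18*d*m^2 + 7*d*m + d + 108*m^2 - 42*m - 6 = d*(-18*m^2 + 7*m + 1) + 144*m^2 - 56*m - 8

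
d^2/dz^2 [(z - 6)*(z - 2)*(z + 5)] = 6*z - 6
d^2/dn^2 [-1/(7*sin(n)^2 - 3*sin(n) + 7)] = (196*sin(n)^4 - 63*sin(n)^3 - 481*sin(n)^2 + 147*sin(n) + 80)/(7*sin(n)^2 - 3*sin(n) + 7)^3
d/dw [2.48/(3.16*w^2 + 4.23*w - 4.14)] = (-15.6736*w - 10.4904)/(3.16*w^2 + 4.23*w - 4.14)^2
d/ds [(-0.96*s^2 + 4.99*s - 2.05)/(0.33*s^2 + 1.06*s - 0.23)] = (-2.6643*s^2 + 1.7946*s + 1.0253)/(0.1089*s^4 + 0.6996*s^3 + 0.9718*s^2 - 0.4876*s + 0.0529)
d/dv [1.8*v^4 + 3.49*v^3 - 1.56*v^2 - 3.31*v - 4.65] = 7.2*v^3 + 10.47*v^2 - 3.12*v - 3.31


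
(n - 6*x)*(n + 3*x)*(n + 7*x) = n^3 + 4*n^2*x - 39*n*x^2 - 126*x^3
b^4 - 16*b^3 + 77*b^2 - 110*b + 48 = (b - 8)*(b - 6)*(b - 1)^2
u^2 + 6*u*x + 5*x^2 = (u + x)*(u + 5*x)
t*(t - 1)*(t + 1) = t^3 - t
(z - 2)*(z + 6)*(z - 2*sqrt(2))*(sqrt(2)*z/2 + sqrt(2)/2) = sqrt(2)*z^4/2 - 2*z^3 + 5*sqrt(2)*z^3/2 - 10*z^2 - 4*sqrt(2)*z^2 - 6*sqrt(2)*z + 16*z + 24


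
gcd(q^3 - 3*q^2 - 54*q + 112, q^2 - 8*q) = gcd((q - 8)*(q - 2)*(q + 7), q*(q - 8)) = q - 8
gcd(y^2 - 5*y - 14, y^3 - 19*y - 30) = y + 2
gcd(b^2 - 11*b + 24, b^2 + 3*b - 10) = 1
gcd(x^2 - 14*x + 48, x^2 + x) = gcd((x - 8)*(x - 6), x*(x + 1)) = 1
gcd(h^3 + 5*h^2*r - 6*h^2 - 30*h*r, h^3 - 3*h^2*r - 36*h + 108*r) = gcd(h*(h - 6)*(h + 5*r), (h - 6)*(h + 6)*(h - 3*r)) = h - 6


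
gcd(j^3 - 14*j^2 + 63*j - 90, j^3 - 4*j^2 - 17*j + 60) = j^2 - 8*j + 15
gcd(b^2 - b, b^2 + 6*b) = b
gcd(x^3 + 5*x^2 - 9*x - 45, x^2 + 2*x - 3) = x + 3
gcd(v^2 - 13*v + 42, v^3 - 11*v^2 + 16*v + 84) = v^2 - 13*v + 42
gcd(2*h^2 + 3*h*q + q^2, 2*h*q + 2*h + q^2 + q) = 2*h + q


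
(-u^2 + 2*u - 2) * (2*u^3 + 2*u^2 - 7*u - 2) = -2*u^5 + 2*u^4 + 7*u^3 - 16*u^2 + 10*u + 4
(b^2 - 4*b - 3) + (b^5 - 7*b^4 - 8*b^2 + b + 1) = b^5 - 7*b^4 - 7*b^2 - 3*b - 2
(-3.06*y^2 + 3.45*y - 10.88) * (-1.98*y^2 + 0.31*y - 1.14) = 6.0588*y^4 - 7.7796*y^3 + 26.1003*y^2 - 7.3058*y + 12.4032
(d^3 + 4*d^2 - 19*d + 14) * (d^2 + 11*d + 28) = d^5 + 15*d^4 + 53*d^3 - 83*d^2 - 378*d + 392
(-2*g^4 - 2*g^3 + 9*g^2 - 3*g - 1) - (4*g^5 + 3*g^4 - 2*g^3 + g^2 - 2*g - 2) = -4*g^5 - 5*g^4 + 8*g^2 - g + 1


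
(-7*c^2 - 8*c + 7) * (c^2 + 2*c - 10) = -7*c^4 - 22*c^3 + 61*c^2 + 94*c - 70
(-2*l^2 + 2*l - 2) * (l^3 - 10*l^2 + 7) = -2*l^5 + 22*l^4 - 22*l^3 + 6*l^2 + 14*l - 14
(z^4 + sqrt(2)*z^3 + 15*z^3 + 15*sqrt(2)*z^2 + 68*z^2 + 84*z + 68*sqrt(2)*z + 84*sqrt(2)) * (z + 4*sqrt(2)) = z^5 + 5*sqrt(2)*z^4 + 15*z^4 + 76*z^3 + 75*sqrt(2)*z^3 + 204*z^2 + 340*sqrt(2)*z^2 + 544*z + 420*sqrt(2)*z + 672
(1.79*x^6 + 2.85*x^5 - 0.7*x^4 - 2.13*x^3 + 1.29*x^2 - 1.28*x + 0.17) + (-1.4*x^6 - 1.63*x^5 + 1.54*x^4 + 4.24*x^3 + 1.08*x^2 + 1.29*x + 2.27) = 0.39*x^6 + 1.22*x^5 + 0.84*x^4 + 2.11*x^3 + 2.37*x^2 + 0.01*x + 2.44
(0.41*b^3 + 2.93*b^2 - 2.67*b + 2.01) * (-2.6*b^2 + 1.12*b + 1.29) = -1.066*b^5 - 7.1588*b^4 + 10.7525*b^3 - 4.4367*b^2 - 1.1931*b + 2.5929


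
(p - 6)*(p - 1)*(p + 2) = p^3 - 5*p^2 - 8*p + 12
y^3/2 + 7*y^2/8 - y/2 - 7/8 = (y/2 + 1/2)*(y - 1)*(y + 7/4)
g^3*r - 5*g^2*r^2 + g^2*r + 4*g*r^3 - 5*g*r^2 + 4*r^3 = (g - 4*r)*(g - r)*(g*r + r)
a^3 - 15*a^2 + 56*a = a*(a - 8)*(a - 7)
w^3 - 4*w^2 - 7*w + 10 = (w - 5)*(w - 1)*(w + 2)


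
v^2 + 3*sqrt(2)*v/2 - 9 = (v - 3*sqrt(2)/2)*(v + 3*sqrt(2))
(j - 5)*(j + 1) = j^2 - 4*j - 5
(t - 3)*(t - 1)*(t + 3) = t^3 - t^2 - 9*t + 9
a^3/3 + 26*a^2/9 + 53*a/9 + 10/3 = (a/3 + 1/3)*(a + 5/3)*(a + 6)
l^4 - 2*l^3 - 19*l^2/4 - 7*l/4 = l*(l - 7/2)*(l + 1/2)*(l + 1)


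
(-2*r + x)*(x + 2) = -2*r*x - 4*r + x^2 + 2*x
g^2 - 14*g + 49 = (g - 7)^2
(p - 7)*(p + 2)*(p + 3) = p^3 - 2*p^2 - 29*p - 42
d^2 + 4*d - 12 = (d - 2)*(d + 6)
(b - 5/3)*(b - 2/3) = b^2 - 7*b/3 + 10/9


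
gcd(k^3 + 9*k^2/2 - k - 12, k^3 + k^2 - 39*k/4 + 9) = k^2 + 5*k/2 - 6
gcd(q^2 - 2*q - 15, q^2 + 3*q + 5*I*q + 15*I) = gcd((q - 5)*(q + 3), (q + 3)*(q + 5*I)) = q + 3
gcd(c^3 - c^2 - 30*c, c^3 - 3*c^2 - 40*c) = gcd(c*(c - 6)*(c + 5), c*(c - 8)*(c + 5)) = c^2 + 5*c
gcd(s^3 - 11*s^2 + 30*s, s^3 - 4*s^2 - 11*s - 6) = s - 6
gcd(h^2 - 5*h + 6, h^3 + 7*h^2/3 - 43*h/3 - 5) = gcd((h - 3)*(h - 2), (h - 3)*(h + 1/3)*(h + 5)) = h - 3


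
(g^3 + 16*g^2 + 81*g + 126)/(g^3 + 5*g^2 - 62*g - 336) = (g + 3)/(g - 8)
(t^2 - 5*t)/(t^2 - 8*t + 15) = t/(t - 3)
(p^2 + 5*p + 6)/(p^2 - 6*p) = (p^2 + 5*p + 6)/(p*(p - 6))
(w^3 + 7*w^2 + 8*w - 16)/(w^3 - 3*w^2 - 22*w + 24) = (w + 4)/(w - 6)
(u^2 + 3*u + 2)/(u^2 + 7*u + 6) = (u + 2)/(u + 6)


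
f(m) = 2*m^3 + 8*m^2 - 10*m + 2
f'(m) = 6*m^2 + 16*m - 10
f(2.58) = 63.80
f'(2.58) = 71.22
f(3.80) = 189.26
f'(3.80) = 137.44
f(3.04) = 101.72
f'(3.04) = 94.09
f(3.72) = 178.46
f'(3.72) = 132.55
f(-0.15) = 3.67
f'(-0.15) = -12.26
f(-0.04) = 2.41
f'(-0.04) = -10.63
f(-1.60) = 30.29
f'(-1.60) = -20.24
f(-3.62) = 48.16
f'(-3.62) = 10.71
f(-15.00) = -4798.00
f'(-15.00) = 1100.00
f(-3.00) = 50.00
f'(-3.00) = -4.00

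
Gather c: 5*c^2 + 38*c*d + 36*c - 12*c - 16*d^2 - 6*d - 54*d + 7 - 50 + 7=5*c^2 + c*(38*d + 24) - 16*d^2 - 60*d - 36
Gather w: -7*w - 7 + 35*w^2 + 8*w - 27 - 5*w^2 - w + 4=30*w^2 - 30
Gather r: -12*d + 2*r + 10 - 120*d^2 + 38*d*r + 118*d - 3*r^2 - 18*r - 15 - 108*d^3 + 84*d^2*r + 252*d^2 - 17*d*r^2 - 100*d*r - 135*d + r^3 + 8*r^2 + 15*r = -108*d^3 + 132*d^2 - 29*d + r^3 + r^2*(5 - 17*d) + r*(84*d^2 - 62*d - 1) - 5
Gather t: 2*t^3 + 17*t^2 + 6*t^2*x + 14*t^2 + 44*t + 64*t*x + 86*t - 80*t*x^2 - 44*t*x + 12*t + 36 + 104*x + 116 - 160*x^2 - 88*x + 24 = 2*t^3 + t^2*(6*x + 31) + t*(-80*x^2 + 20*x + 142) - 160*x^2 + 16*x + 176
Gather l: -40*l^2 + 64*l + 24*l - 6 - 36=-40*l^2 + 88*l - 42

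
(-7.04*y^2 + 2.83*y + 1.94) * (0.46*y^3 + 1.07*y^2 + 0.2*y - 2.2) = -3.2384*y^5 - 6.231*y^4 + 2.5125*y^3 + 18.1298*y^2 - 5.838*y - 4.268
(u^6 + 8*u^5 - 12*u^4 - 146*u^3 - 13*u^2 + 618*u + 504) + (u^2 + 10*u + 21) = u^6 + 8*u^5 - 12*u^4 - 146*u^3 - 12*u^2 + 628*u + 525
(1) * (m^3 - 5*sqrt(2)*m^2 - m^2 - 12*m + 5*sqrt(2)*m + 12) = m^3 - 5*sqrt(2)*m^2 - m^2 - 12*m + 5*sqrt(2)*m + 12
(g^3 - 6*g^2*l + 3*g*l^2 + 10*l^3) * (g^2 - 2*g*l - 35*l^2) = g^5 - 8*g^4*l - 20*g^3*l^2 + 214*g^2*l^3 - 125*g*l^4 - 350*l^5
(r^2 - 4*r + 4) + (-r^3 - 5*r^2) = -r^3 - 4*r^2 - 4*r + 4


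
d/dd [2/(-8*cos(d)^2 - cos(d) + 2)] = -2*(16*cos(d) + 1)*sin(d)/(8*cos(d)^2 + cos(d) - 2)^2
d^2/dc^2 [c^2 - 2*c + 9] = 2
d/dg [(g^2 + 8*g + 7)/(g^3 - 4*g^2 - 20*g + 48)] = (-g^4 - 16*g^3 - 9*g^2 + 152*g + 524)/(g^6 - 8*g^5 - 24*g^4 + 256*g^3 + 16*g^2 - 1920*g + 2304)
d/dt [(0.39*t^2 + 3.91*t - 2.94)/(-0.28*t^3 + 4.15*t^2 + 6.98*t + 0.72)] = (0.1092*t^4 + 2.1896*t^3 - 15.9739*t^2 + 24.9636*t + 23.3364)/(0.0784*t^6 - 2.324*t^5 + 13.3137*t^4 + 57.5308*t^3 + 54.6964*t^2 + 10.0512*t + 0.5184)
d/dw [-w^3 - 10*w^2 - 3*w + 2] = -3*w^2 - 20*w - 3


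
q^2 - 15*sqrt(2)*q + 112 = (q - 8*sqrt(2))*(q - 7*sqrt(2))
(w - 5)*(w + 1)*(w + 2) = w^3 - 2*w^2 - 13*w - 10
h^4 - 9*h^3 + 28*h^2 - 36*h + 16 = (h - 4)*(h - 2)^2*(h - 1)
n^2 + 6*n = n*(n + 6)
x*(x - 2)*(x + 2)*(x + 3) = x^4 + 3*x^3 - 4*x^2 - 12*x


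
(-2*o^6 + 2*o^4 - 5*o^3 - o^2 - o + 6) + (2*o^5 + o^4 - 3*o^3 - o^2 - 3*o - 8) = -2*o^6 + 2*o^5 + 3*o^4 - 8*o^3 - 2*o^2 - 4*o - 2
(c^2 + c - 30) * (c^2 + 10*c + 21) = c^4 + 11*c^3 + c^2 - 279*c - 630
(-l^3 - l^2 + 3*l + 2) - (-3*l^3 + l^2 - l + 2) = 2*l^3 - 2*l^2 + 4*l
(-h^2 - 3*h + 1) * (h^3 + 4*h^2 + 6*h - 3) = -h^5 - 7*h^4 - 17*h^3 - 11*h^2 + 15*h - 3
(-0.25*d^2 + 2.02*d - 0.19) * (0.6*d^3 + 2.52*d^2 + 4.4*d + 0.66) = -0.15*d^5 + 0.582*d^4 + 3.8764*d^3 + 8.2442*d^2 + 0.4972*d - 0.1254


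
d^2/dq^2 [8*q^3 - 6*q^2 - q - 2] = 48*q - 12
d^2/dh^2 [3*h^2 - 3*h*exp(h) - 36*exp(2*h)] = -3*h*exp(h) - 144*exp(2*h) - 6*exp(h) + 6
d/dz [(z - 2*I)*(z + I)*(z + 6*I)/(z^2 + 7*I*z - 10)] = (z^4 + 14*I*z^3 - 73*z^2 - 124*I*z + 4)/(z^4 + 14*I*z^3 - 69*z^2 - 140*I*z + 100)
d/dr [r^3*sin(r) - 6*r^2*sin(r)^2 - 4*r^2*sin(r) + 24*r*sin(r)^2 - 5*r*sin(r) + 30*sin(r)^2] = r^3*cos(r) + 3*r^2*sin(r) - 6*r^2*sin(2*r) - 4*r^2*cos(r) - 12*r*sin(r)^2 - 8*r*sin(r) + 24*r*sin(2*r) - 5*r*cos(r) + 24*sin(r)^2 - 5*sin(r) + 30*sin(2*r)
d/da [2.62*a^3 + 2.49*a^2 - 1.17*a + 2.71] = 7.86*a^2 + 4.98*a - 1.17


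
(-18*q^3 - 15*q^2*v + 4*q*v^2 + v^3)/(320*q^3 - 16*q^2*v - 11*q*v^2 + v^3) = (-18*q^3 - 15*q^2*v + 4*q*v^2 + v^3)/(320*q^3 - 16*q^2*v - 11*q*v^2 + v^3)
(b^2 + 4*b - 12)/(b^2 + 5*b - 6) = (b - 2)/(b - 1)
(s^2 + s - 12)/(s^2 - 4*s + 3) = (s + 4)/(s - 1)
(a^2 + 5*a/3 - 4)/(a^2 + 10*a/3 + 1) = (3*a - 4)/(3*a + 1)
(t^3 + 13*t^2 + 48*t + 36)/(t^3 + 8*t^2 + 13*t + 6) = (t + 6)/(t + 1)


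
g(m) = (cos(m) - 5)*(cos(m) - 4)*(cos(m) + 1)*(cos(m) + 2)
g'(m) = -(cos(m) - 5)*(cos(m) - 4)*(cos(m) + 1)*sin(m) - (cos(m) - 5)*(cos(m) - 4)*(cos(m) + 2)*sin(m) - (cos(m) - 5)*(cos(m) + 1)*(cos(m) + 2)*sin(m) - (cos(m) - 4)*(cos(m) + 1)*(cos(m) + 2)*sin(m) = 2*(-2*cos(m)^3 + 9*cos(m)^2 + 5*cos(m) - 21)*sin(m)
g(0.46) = 69.95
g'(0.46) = -9.53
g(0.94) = 61.92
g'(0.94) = -24.76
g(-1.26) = 52.21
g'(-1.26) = 35.58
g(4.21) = 19.34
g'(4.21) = 36.98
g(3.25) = 0.18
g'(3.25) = 3.27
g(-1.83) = 29.01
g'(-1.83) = 41.87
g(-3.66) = 4.25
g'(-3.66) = -17.09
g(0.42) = 70.31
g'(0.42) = -8.53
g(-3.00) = 0.30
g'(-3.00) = 4.29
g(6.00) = 71.26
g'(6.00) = 5.41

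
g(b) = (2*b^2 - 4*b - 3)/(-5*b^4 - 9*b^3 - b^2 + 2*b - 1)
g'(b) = (4*b - 4)/(-5*b^4 - 9*b^3 - b^2 + 2*b - 1) + (2*b^2 - 4*b - 3)*(20*b^3 + 27*b^2 + 2*b - 2)/(-5*b^4 - 9*b^3 - b^2 + 2*b - 1)^2 = (20*b^5 - 42*b^4 - 132*b^3 - 81*b^2 - 10*b + 10)/(25*b^8 + 90*b^7 + 91*b^6 - 2*b^5 - 25*b^4 + 14*b^3 + 6*b^2 - 4*b + 1)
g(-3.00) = -0.15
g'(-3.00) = -0.17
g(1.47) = 0.09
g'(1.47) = -0.24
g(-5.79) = -0.02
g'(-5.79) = -0.01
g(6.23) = -0.01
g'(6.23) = 0.00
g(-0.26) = 1.26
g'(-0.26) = 4.38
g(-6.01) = -0.02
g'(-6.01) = -0.01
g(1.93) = 0.02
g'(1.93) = -0.07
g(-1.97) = -0.83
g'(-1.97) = -2.14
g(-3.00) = -0.15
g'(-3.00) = -0.17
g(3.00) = 0.00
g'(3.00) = -0.00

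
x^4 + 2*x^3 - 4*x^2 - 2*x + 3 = (x - 1)^2*(x + 1)*(x + 3)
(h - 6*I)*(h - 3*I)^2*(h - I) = h^4 - 13*I*h^3 - 57*h^2 + 99*I*h + 54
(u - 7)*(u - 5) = u^2 - 12*u + 35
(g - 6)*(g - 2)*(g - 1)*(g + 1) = g^4 - 8*g^3 + 11*g^2 + 8*g - 12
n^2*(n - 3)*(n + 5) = n^4 + 2*n^3 - 15*n^2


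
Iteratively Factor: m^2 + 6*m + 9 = (m + 3)*(m + 3)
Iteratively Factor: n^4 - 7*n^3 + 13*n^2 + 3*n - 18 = (n - 3)*(n^3 - 4*n^2 + n + 6) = (n - 3)*(n - 2)*(n^2 - 2*n - 3) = (n - 3)^2*(n - 2)*(n + 1)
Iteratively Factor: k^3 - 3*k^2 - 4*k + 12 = (k - 2)*(k^2 - k - 6) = (k - 3)*(k - 2)*(k + 2)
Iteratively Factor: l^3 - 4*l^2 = (l - 4)*(l^2) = l*(l - 4)*(l)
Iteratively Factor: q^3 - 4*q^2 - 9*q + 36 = (q + 3)*(q^2 - 7*q + 12) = (q - 3)*(q + 3)*(q - 4)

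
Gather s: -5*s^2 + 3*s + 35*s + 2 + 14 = -5*s^2 + 38*s + 16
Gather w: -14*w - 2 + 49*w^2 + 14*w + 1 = 49*w^2 - 1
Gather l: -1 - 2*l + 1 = -2*l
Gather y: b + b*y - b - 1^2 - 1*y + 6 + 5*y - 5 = y*(b + 4)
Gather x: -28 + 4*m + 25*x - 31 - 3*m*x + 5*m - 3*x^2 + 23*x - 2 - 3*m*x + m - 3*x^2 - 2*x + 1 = 10*m - 6*x^2 + x*(46 - 6*m) - 60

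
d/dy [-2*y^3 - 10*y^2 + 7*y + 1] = -6*y^2 - 20*y + 7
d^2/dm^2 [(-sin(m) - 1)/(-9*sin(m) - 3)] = 2*(-3*sin(m)^2 + sin(m) + 6)/(3*(3*sin(m) + 1)^3)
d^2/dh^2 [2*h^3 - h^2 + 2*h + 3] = 12*h - 2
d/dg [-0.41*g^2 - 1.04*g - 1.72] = -0.82*g - 1.04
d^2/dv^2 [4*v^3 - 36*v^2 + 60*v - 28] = 24*v - 72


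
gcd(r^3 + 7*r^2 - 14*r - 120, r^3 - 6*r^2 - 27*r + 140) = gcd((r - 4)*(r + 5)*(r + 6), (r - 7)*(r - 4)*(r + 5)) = r^2 + r - 20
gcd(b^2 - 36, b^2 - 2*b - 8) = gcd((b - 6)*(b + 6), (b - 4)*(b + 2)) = 1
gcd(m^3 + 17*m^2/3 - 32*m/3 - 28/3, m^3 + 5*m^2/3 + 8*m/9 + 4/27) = m + 2/3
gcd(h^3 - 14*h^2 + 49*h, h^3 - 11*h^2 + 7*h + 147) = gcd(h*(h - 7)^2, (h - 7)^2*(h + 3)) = h^2 - 14*h + 49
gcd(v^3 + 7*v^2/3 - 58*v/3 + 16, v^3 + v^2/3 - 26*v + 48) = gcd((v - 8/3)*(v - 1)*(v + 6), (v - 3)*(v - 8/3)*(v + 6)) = v^2 + 10*v/3 - 16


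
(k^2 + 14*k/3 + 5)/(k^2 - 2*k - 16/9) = 3*(3*k^2 + 14*k + 15)/(9*k^2 - 18*k - 16)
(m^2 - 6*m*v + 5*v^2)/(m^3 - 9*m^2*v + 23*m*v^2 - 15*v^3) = 1/(m - 3*v)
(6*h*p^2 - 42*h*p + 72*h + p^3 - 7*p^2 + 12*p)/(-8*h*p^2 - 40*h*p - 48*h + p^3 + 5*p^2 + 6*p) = (-6*h*p^2 + 42*h*p - 72*h - p^3 + 7*p^2 - 12*p)/(8*h*p^2 + 40*h*p + 48*h - p^3 - 5*p^2 - 6*p)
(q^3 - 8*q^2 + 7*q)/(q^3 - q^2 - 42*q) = (q - 1)/(q + 6)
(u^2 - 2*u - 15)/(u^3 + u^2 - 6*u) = (u - 5)/(u*(u - 2))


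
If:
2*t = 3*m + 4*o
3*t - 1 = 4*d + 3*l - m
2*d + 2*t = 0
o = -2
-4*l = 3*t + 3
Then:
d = 47/119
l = -54/119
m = 286/119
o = -2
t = -47/119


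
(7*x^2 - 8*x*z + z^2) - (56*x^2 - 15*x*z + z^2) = -49*x^2 + 7*x*z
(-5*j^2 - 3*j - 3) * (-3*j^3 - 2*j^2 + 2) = 15*j^5 + 19*j^4 + 15*j^3 - 4*j^2 - 6*j - 6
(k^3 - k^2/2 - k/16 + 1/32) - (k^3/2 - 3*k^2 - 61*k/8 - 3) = k^3/2 + 5*k^2/2 + 121*k/16 + 97/32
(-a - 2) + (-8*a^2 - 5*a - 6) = -8*a^2 - 6*a - 8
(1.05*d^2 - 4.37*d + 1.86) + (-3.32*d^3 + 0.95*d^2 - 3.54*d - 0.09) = -3.32*d^3 + 2.0*d^2 - 7.91*d + 1.77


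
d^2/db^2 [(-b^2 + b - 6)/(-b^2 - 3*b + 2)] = 8*(-b^3 + 6*b^2 + 12*b + 16)/(b^6 + 9*b^5 + 21*b^4 - 9*b^3 - 42*b^2 + 36*b - 8)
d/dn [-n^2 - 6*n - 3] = -2*n - 6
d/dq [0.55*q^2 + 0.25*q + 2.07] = 1.1*q + 0.25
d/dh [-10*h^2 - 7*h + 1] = -20*h - 7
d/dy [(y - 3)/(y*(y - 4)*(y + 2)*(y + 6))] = (-3*y^4 + 4*y^3 + 56*y^2 - 120*y - 144)/(y^2*(y^6 + 8*y^5 - 24*y^4 - 256*y^3 + 16*y^2 + 1920*y + 2304))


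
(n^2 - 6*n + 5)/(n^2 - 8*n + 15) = (n - 1)/(n - 3)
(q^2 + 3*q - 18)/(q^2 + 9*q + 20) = (q^2 + 3*q - 18)/(q^2 + 9*q + 20)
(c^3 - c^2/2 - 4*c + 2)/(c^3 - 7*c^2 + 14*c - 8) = (c^2 + 3*c/2 - 1)/(c^2 - 5*c + 4)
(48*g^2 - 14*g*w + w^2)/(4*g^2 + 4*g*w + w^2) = (48*g^2 - 14*g*w + w^2)/(4*g^2 + 4*g*w + w^2)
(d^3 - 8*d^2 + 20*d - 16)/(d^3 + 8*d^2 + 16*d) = (d^3 - 8*d^2 + 20*d - 16)/(d*(d^2 + 8*d + 16))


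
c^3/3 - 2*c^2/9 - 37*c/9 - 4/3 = (c/3 + 1)*(c - 4)*(c + 1/3)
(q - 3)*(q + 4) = q^2 + q - 12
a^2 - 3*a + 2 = (a - 2)*(a - 1)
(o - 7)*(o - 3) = o^2 - 10*o + 21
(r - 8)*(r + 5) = r^2 - 3*r - 40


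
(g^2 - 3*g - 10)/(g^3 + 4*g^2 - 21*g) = (g^2 - 3*g - 10)/(g*(g^2 + 4*g - 21))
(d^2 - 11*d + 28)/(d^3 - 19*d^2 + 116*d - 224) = 1/(d - 8)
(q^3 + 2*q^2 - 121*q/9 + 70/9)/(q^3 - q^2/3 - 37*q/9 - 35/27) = 3*(3*q^2 + 13*q - 10)/(9*q^2 + 18*q + 5)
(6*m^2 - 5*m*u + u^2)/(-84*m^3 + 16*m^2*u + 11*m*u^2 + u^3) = (-3*m + u)/(42*m^2 + 13*m*u + u^2)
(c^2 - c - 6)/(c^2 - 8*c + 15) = (c + 2)/(c - 5)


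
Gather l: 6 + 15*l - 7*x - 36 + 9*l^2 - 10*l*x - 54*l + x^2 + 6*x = 9*l^2 + l*(-10*x - 39) + x^2 - x - 30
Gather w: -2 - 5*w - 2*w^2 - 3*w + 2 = -2*w^2 - 8*w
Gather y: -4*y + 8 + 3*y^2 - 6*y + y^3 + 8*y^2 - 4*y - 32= y^3 + 11*y^2 - 14*y - 24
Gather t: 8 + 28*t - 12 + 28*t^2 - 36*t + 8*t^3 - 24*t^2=8*t^3 + 4*t^2 - 8*t - 4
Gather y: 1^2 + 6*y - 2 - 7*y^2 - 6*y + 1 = -7*y^2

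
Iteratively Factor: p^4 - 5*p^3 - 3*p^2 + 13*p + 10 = (p - 5)*(p^3 - 3*p - 2) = (p - 5)*(p + 1)*(p^2 - p - 2) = (p - 5)*(p + 1)^2*(p - 2)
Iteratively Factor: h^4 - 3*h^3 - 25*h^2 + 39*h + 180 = (h + 3)*(h^3 - 6*h^2 - 7*h + 60) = (h - 4)*(h + 3)*(h^2 - 2*h - 15) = (h - 4)*(h + 3)^2*(h - 5)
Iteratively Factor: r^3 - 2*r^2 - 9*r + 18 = (r - 3)*(r^2 + r - 6) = (r - 3)*(r - 2)*(r + 3)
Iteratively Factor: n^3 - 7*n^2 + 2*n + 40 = (n + 2)*(n^2 - 9*n + 20) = (n - 4)*(n + 2)*(n - 5)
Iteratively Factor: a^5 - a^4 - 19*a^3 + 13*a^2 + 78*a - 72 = (a + 3)*(a^4 - 4*a^3 - 7*a^2 + 34*a - 24) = (a + 3)^2*(a^3 - 7*a^2 + 14*a - 8) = (a - 2)*(a + 3)^2*(a^2 - 5*a + 4) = (a - 2)*(a - 1)*(a + 3)^2*(a - 4)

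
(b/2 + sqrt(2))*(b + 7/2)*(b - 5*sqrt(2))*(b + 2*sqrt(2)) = b^4/2 - sqrt(2)*b^3/2 + 7*b^3/4 - 16*b^2 - 7*sqrt(2)*b^2/4 - 56*b - 20*sqrt(2)*b - 70*sqrt(2)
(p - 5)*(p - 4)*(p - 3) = p^3 - 12*p^2 + 47*p - 60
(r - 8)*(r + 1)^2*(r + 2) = r^4 - 4*r^3 - 27*r^2 - 38*r - 16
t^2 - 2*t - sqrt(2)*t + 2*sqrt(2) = (t - 2)*(t - sqrt(2))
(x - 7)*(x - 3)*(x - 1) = x^3 - 11*x^2 + 31*x - 21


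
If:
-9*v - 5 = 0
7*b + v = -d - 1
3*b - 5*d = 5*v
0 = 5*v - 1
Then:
No Solution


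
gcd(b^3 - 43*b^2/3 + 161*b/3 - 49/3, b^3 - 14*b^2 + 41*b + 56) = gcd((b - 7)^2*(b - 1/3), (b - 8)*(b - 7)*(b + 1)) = b - 7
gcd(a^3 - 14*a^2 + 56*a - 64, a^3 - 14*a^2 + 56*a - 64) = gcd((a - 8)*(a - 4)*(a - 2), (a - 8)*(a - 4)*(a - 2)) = a^3 - 14*a^2 + 56*a - 64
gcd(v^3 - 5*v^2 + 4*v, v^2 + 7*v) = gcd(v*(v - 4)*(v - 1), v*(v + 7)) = v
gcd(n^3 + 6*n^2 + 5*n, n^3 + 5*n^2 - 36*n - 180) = n + 5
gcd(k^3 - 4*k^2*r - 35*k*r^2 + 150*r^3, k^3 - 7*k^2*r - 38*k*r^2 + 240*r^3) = -k^2 - k*r + 30*r^2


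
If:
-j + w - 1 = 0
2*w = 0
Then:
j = -1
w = 0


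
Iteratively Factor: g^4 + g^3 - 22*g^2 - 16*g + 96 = (g + 3)*(g^3 - 2*g^2 - 16*g + 32) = (g - 4)*(g + 3)*(g^2 + 2*g - 8) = (g - 4)*(g - 2)*(g + 3)*(g + 4)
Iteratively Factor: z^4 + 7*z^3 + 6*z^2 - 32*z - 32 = (z + 1)*(z^3 + 6*z^2 - 32) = (z + 1)*(z + 4)*(z^2 + 2*z - 8) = (z + 1)*(z + 4)^2*(z - 2)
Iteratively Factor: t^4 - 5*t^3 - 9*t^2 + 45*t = (t + 3)*(t^3 - 8*t^2 + 15*t) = (t - 5)*(t + 3)*(t^2 - 3*t) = (t - 5)*(t - 3)*(t + 3)*(t)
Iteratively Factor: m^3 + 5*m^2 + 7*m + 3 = (m + 1)*(m^2 + 4*m + 3) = (m + 1)^2*(m + 3)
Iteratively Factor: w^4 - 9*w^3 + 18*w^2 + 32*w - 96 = (w - 3)*(w^3 - 6*w^2 + 32) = (w - 4)*(w - 3)*(w^2 - 2*w - 8) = (w - 4)*(w - 3)*(w + 2)*(w - 4)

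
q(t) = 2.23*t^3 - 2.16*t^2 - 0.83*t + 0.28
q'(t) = 6.69*t^2 - 4.32*t - 0.83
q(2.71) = 26.55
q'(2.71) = 36.59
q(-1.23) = -6.12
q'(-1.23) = 14.60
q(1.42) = 1.13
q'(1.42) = 6.53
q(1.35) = 0.71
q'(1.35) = 5.53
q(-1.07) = -4.04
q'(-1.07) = 11.45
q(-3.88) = -159.27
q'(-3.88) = 116.65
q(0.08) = 0.20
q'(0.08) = -1.13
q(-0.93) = -2.61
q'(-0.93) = 8.97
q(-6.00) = -554.18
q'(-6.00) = 265.93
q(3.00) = 38.56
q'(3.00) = 46.42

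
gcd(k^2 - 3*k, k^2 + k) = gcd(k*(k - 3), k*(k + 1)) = k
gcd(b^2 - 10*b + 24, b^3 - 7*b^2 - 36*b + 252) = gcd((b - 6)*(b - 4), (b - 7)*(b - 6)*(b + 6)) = b - 6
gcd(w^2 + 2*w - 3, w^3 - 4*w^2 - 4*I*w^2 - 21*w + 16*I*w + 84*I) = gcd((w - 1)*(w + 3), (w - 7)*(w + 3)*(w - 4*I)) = w + 3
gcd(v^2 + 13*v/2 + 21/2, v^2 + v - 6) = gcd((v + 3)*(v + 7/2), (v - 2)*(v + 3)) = v + 3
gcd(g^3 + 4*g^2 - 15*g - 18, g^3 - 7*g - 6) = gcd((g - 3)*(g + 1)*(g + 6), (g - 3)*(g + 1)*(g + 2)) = g^2 - 2*g - 3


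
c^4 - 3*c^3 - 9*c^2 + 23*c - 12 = (c - 4)*(c - 1)^2*(c + 3)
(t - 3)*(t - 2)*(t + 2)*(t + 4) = t^4 + t^3 - 16*t^2 - 4*t + 48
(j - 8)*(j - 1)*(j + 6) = j^3 - 3*j^2 - 46*j + 48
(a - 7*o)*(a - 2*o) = a^2 - 9*a*o + 14*o^2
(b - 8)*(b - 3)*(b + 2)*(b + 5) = b^4 - 4*b^3 - 43*b^2 + 58*b + 240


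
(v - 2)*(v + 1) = v^2 - v - 2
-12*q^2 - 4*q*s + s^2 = (-6*q + s)*(2*q + s)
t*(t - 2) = t^2 - 2*t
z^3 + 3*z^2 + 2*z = z*(z + 1)*(z + 2)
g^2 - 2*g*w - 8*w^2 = (g - 4*w)*(g + 2*w)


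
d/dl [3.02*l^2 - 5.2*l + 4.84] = 6.04*l - 5.2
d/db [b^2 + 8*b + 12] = 2*b + 8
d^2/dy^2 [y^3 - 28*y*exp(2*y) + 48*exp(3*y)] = -112*y*exp(2*y) + 6*y + 432*exp(3*y) - 112*exp(2*y)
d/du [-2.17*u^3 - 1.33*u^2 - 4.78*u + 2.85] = -6.51*u^2 - 2.66*u - 4.78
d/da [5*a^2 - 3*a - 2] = 10*a - 3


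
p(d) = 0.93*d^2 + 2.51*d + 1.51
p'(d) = 1.86*d + 2.51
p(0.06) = 1.66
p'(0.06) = 2.62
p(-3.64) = 4.70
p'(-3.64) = -4.26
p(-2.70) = 1.51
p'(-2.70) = -2.51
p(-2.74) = 1.61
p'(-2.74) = -2.59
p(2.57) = 14.10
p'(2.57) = 7.29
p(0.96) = 4.78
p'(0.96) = 4.30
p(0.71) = 3.76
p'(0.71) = 3.83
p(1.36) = 6.64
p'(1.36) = 5.04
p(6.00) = 50.05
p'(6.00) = 13.67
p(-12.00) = 105.31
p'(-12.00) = -19.81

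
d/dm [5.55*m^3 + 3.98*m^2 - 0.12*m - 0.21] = 16.65*m^2 + 7.96*m - 0.12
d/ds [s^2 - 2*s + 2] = 2*s - 2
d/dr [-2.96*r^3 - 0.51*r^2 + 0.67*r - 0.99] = -8.88*r^2 - 1.02*r + 0.67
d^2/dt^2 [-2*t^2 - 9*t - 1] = -4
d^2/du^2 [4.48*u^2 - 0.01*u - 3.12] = 8.96000000000000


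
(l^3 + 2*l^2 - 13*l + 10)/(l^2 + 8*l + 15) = (l^2 - 3*l + 2)/(l + 3)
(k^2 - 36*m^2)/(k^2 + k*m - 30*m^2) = (k - 6*m)/(k - 5*m)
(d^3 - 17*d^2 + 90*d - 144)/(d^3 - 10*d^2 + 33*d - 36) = (d^2 - 14*d + 48)/(d^2 - 7*d + 12)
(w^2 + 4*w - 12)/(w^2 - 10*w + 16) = (w + 6)/(w - 8)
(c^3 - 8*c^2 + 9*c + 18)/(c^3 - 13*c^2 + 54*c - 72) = (c + 1)/(c - 4)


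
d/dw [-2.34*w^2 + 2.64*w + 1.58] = 2.64 - 4.68*w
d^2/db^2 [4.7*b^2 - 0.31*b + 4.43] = 9.40000000000000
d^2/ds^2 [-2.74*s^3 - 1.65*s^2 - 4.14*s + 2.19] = -16.44*s - 3.3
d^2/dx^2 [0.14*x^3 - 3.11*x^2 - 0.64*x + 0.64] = 0.84*x - 6.22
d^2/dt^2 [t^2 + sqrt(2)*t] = 2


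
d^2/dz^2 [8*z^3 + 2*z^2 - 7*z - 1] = 48*z + 4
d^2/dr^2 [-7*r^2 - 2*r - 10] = -14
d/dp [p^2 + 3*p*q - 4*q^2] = 2*p + 3*q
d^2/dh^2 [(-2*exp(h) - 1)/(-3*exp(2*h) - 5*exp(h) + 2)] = (18*exp(4*h) + 6*exp(3*h) + 117*exp(2*h) + 69*exp(h) + 18)*exp(h)/(27*exp(6*h) + 135*exp(5*h) + 171*exp(4*h) - 55*exp(3*h) - 114*exp(2*h) + 60*exp(h) - 8)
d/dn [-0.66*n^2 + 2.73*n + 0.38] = 2.73 - 1.32*n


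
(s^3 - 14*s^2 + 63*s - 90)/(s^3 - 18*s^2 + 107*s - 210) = (s - 3)/(s - 7)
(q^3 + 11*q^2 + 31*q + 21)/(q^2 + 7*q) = q + 4 + 3/q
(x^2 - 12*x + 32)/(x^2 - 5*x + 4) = (x - 8)/(x - 1)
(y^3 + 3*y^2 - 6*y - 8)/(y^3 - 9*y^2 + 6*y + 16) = (y + 4)/(y - 8)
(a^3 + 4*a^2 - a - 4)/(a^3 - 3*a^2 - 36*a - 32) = (a - 1)/(a - 8)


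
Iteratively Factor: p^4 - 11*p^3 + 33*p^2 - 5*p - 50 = (p + 1)*(p^3 - 12*p^2 + 45*p - 50) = (p - 5)*(p + 1)*(p^2 - 7*p + 10) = (p - 5)^2*(p + 1)*(p - 2)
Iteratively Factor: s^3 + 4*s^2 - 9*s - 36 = (s + 3)*(s^2 + s - 12) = (s + 3)*(s + 4)*(s - 3)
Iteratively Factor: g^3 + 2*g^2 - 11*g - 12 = (g + 1)*(g^2 + g - 12) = (g - 3)*(g + 1)*(g + 4)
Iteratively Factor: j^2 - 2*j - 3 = (j + 1)*(j - 3)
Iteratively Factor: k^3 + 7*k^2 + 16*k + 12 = (k + 2)*(k^2 + 5*k + 6) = (k + 2)*(k + 3)*(k + 2)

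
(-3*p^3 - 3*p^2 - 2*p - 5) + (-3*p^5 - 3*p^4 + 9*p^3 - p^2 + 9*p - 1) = -3*p^5 - 3*p^4 + 6*p^3 - 4*p^2 + 7*p - 6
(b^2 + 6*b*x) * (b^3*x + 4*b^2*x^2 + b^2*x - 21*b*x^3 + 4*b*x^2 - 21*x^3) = b^5*x + 10*b^4*x^2 + b^4*x + 3*b^3*x^3 + 10*b^3*x^2 - 126*b^2*x^4 + 3*b^2*x^3 - 126*b*x^4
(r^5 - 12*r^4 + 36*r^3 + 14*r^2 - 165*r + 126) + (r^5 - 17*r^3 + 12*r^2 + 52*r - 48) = 2*r^5 - 12*r^4 + 19*r^3 + 26*r^2 - 113*r + 78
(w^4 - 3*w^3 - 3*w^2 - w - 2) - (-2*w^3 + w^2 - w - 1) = w^4 - w^3 - 4*w^2 - 1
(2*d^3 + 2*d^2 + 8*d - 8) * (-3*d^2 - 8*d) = -6*d^5 - 22*d^4 - 40*d^3 - 40*d^2 + 64*d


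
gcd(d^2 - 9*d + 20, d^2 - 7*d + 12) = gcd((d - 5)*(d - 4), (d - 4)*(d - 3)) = d - 4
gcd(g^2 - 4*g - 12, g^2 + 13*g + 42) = 1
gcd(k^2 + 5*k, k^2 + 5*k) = k^2 + 5*k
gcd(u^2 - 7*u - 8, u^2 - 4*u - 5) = u + 1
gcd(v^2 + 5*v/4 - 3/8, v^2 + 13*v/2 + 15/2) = v + 3/2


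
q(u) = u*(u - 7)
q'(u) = 2*u - 7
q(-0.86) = 6.76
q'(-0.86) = -8.72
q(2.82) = -11.79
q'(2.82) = -1.36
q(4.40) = -11.44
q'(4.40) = 1.80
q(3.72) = -12.20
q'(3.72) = 0.44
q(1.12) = -6.59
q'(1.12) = -4.76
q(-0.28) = 2.04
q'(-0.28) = -7.56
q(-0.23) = 1.66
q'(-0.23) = -7.46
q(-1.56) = 13.35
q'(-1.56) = -10.12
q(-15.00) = 330.00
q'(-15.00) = -37.00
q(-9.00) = 144.00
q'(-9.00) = -25.00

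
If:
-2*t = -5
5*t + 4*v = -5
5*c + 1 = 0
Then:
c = -1/5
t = 5/2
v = -35/8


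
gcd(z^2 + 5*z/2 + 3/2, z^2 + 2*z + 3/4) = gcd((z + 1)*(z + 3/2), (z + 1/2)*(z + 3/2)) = z + 3/2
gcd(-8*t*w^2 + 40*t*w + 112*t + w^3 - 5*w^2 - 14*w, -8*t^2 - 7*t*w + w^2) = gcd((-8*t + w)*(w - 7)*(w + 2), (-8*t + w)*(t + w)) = 8*t - w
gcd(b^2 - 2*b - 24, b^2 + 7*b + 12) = b + 4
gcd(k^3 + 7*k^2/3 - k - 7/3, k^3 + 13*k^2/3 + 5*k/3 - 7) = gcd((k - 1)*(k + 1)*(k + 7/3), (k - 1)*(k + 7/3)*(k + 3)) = k^2 + 4*k/3 - 7/3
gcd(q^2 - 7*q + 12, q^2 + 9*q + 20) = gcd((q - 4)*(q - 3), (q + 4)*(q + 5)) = 1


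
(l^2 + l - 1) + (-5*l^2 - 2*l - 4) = -4*l^2 - l - 5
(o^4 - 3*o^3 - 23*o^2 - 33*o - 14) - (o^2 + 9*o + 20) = o^4 - 3*o^3 - 24*o^2 - 42*o - 34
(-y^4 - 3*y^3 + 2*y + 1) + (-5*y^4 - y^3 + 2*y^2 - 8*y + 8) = -6*y^4 - 4*y^3 + 2*y^2 - 6*y + 9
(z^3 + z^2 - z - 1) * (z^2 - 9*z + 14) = z^5 - 8*z^4 + 4*z^3 + 22*z^2 - 5*z - 14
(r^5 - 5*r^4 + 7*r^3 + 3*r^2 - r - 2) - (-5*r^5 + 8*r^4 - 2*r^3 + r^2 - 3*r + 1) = 6*r^5 - 13*r^4 + 9*r^3 + 2*r^2 + 2*r - 3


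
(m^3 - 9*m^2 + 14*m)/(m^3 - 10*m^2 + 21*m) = (m - 2)/(m - 3)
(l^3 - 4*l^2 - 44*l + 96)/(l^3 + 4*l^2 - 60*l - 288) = (l - 2)/(l + 6)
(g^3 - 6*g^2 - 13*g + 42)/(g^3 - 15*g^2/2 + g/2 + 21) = 2*(g + 3)/(2*g + 3)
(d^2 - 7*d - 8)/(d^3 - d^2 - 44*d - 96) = (d + 1)/(d^2 + 7*d + 12)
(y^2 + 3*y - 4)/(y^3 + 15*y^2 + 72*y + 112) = (y - 1)/(y^2 + 11*y + 28)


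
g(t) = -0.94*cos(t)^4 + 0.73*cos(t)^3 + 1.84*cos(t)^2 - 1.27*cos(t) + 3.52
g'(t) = 3.76*sin(t)*cos(t)^3 - 2.19*sin(t)*cos(t)^2 - 3.68*sin(t)*cos(t) + 1.27*sin(t)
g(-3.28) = 4.97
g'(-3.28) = -0.12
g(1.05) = 3.38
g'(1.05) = -0.56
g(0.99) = 3.41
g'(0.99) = -0.66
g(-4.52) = 3.82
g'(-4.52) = 1.83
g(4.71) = 3.52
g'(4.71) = -1.28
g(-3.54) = 5.00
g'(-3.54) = -0.06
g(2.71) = 5.00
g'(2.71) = -0.00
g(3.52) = 5.00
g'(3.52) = 0.08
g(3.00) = 4.97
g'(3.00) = -0.12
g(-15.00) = 4.91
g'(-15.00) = -0.75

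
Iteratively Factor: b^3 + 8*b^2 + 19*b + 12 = (b + 3)*(b^2 + 5*b + 4) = (b + 1)*(b + 3)*(b + 4)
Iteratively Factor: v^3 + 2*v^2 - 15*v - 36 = (v - 4)*(v^2 + 6*v + 9) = (v - 4)*(v + 3)*(v + 3)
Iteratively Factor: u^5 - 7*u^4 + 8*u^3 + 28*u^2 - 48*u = (u)*(u^4 - 7*u^3 + 8*u^2 + 28*u - 48) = u*(u + 2)*(u^3 - 9*u^2 + 26*u - 24) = u*(u - 4)*(u + 2)*(u^2 - 5*u + 6) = u*(u - 4)*(u - 3)*(u + 2)*(u - 2)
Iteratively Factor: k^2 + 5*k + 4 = (k + 1)*(k + 4)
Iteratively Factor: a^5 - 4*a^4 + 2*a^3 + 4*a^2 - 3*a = (a)*(a^4 - 4*a^3 + 2*a^2 + 4*a - 3) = a*(a + 1)*(a^3 - 5*a^2 + 7*a - 3) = a*(a - 3)*(a + 1)*(a^2 - 2*a + 1) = a*(a - 3)*(a - 1)*(a + 1)*(a - 1)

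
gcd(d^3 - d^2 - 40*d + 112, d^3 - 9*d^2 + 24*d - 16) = d^2 - 8*d + 16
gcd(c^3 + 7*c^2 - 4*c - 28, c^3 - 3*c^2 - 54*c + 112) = c^2 + 5*c - 14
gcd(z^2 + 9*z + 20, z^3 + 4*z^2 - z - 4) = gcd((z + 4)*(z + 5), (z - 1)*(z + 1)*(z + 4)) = z + 4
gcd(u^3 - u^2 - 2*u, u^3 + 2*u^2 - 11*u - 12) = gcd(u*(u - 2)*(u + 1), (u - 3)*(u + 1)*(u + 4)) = u + 1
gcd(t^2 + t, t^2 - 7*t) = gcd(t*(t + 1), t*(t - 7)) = t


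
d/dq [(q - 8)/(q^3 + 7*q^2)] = (q*(q + 7) - (q - 8)*(3*q + 14))/(q^3*(q + 7)^2)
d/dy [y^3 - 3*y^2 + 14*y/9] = 3*y^2 - 6*y + 14/9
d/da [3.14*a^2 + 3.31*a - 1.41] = 6.28*a + 3.31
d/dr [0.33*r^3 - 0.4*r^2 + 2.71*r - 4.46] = 0.99*r^2 - 0.8*r + 2.71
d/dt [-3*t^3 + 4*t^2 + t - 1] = -9*t^2 + 8*t + 1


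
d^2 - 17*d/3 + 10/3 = (d - 5)*(d - 2/3)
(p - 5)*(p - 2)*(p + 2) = p^3 - 5*p^2 - 4*p + 20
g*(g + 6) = g^2 + 6*g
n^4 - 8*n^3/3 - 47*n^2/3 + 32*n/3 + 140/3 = (n - 5)*(n - 2)*(n + 2)*(n + 7/3)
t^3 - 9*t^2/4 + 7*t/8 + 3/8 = (t - 3/2)*(t - 1)*(t + 1/4)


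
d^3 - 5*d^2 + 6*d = d*(d - 3)*(d - 2)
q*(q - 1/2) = q^2 - q/2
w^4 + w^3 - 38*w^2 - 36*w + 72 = (w - 6)*(w - 1)*(w + 2)*(w + 6)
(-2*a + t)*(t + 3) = -2*a*t - 6*a + t^2 + 3*t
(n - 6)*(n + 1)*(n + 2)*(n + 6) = n^4 + 3*n^3 - 34*n^2 - 108*n - 72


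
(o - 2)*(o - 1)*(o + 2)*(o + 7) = o^4 + 6*o^3 - 11*o^2 - 24*o + 28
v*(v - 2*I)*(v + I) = v^3 - I*v^2 + 2*v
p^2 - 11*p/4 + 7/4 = (p - 7/4)*(p - 1)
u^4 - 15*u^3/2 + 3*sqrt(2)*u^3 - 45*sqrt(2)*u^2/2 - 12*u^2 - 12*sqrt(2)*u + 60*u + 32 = (u - 8)*(u + 1/2)*(u - sqrt(2))*(u + 4*sqrt(2))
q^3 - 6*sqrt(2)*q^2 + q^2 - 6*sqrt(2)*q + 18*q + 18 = (q + 1)*(q - 3*sqrt(2))^2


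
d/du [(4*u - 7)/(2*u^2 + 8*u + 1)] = 4*(-2*u^2 + 7*u + 15)/(4*u^4 + 32*u^3 + 68*u^2 + 16*u + 1)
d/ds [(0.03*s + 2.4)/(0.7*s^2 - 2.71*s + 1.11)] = (-0.021*s^2 - 3.36*s + 6.5373)/(0.49*s^4 - 3.794*s^3 + 8.8981*s^2 - 6.0162*s + 1.2321)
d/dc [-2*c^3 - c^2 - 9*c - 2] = -6*c^2 - 2*c - 9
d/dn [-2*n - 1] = -2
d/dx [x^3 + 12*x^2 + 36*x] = 3*x^2 + 24*x + 36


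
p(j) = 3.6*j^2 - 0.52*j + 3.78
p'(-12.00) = -86.92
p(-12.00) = 528.42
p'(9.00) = 64.28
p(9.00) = 290.70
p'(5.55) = 39.44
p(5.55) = 111.78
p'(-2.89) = -21.33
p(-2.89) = 35.35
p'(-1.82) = -13.62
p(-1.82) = 16.65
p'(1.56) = 10.71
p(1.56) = 11.73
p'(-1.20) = -9.16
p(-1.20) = 9.59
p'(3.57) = 25.18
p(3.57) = 47.81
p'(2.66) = 18.63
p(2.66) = 27.87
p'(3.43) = 24.18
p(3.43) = 44.35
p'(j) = 7.2*j - 0.52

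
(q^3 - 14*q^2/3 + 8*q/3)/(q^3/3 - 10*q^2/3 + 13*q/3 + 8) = q*(3*q^2 - 14*q + 8)/(q^3 - 10*q^2 + 13*q + 24)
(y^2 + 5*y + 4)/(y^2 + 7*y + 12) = (y + 1)/(y + 3)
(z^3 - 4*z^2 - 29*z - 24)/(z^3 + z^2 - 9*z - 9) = (z - 8)/(z - 3)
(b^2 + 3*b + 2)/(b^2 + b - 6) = (b^2 + 3*b + 2)/(b^2 + b - 6)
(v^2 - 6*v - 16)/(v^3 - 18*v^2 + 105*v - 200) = (v + 2)/(v^2 - 10*v + 25)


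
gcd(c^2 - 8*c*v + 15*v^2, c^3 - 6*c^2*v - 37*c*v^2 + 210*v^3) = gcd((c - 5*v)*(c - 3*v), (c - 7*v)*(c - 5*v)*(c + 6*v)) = -c + 5*v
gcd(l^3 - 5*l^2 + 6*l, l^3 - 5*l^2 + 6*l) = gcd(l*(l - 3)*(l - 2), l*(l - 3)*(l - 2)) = l^3 - 5*l^2 + 6*l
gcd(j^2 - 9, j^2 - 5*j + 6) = j - 3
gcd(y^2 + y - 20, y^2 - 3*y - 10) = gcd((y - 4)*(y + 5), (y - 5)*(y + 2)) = 1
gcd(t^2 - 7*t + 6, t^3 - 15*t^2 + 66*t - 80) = 1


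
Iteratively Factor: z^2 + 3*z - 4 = (z - 1)*(z + 4)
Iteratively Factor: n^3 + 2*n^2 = (n)*(n^2 + 2*n) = n*(n + 2)*(n)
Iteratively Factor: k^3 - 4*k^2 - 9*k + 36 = (k + 3)*(k^2 - 7*k + 12) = (k - 4)*(k + 3)*(k - 3)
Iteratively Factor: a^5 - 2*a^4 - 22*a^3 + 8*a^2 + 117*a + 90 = (a + 2)*(a^4 - 4*a^3 - 14*a^2 + 36*a + 45) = (a + 2)*(a + 3)*(a^3 - 7*a^2 + 7*a + 15) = (a - 3)*(a + 2)*(a + 3)*(a^2 - 4*a - 5) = (a - 3)*(a + 1)*(a + 2)*(a + 3)*(a - 5)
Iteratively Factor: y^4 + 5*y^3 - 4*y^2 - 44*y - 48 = (y + 4)*(y^3 + y^2 - 8*y - 12) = (y - 3)*(y + 4)*(y^2 + 4*y + 4) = (y - 3)*(y + 2)*(y + 4)*(y + 2)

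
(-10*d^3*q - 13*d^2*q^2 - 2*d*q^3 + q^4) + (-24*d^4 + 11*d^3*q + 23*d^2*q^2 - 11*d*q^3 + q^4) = -24*d^4 + d^3*q + 10*d^2*q^2 - 13*d*q^3 + 2*q^4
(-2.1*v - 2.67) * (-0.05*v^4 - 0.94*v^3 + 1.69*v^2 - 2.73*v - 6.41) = 0.105*v^5 + 2.1075*v^4 - 1.0392*v^3 + 1.2207*v^2 + 20.7501*v + 17.1147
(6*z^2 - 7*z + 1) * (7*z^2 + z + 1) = 42*z^4 - 43*z^3 + 6*z^2 - 6*z + 1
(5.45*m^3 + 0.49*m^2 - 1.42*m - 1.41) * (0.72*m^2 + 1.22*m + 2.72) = 3.924*m^5 + 7.0018*m^4 + 14.3994*m^3 - 1.4148*m^2 - 5.5826*m - 3.8352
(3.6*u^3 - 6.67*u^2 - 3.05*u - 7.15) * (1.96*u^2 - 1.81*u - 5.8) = 7.056*u^5 - 19.5892*u^4 - 14.7853*u^3 + 30.1925*u^2 + 30.6315*u + 41.47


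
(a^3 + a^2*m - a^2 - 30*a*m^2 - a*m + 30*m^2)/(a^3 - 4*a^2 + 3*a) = (a^2 + a*m - 30*m^2)/(a*(a - 3))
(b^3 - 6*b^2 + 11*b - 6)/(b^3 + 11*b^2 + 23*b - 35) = (b^2 - 5*b + 6)/(b^2 + 12*b + 35)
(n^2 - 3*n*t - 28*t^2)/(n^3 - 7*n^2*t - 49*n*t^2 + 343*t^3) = (-n - 4*t)/(-n^2 + 49*t^2)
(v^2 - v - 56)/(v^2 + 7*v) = (v - 8)/v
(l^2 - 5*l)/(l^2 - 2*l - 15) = l/(l + 3)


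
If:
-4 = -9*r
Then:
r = 4/9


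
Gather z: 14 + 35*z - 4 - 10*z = 25*z + 10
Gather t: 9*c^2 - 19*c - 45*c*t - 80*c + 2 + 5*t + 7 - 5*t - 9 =9*c^2 - 45*c*t - 99*c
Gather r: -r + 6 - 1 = 5 - r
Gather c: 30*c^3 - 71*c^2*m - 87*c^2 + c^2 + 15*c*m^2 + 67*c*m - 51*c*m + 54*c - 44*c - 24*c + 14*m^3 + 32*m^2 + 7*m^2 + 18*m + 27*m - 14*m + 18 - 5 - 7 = 30*c^3 + c^2*(-71*m - 86) + c*(15*m^2 + 16*m - 14) + 14*m^3 + 39*m^2 + 31*m + 6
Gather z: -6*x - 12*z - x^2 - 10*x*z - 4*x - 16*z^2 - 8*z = -x^2 - 10*x - 16*z^2 + z*(-10*x - 20)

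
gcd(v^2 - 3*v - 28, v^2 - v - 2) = 1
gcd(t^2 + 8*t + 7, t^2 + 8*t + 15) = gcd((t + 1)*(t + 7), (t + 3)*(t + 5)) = 1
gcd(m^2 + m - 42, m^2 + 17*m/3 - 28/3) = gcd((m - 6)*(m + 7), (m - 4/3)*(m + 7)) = m + 7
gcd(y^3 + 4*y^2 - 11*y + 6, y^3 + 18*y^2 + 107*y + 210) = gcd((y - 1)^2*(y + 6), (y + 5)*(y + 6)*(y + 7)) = y + 6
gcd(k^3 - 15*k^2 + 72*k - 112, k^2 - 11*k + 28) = k^2 - 11*k + 28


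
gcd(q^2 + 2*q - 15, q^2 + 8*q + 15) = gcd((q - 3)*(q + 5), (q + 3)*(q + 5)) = q + 5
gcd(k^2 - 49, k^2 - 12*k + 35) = k - 7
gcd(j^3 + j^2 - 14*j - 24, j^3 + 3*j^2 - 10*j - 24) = j + 2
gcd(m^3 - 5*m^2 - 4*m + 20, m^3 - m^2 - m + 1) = 1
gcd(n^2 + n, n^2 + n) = n^2 + n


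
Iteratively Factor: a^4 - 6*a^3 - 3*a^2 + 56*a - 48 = (a - 4)*(a^3 - 2*a^2 - 11*a + 12) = (a - 4)*(a + 3)*(a^2 - 5*a + 4) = (a - 4)*(a - 1)*(a + 3)*(a - 4)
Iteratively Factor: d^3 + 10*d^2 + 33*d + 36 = (d + 3)*(d^2 + 7*d + 12) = (d + 3)*(d + 4)*(d + 3)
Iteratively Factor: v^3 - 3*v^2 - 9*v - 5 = (v + 1)*(v^2 - 4*v - 5) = (v + 1)^2*(v - 5)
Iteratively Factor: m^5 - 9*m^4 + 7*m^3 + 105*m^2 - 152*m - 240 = (m + 1)*(m^4 - 10*m^3 + 17*m^2 + 88*m - 240) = (m - 4)*(m + 1)*(m^3 - 6*m^2 - 7*m + 60) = (m - 4)^2*(m + 1)*(m^2 - 2*m - 15) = (m - 4)^2*(m + 1)*(m + 3)*(m - 5)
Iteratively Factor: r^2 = (r)*(r)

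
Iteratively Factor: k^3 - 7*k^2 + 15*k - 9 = (k - 3)*(k^2 - 4*k + 3) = (k - 3)^2*(k - 1)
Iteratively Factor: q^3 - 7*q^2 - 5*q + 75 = (q - 5)*(q^2 - 2*q - 15) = (q - 5)*(q + 3)*(q - 5)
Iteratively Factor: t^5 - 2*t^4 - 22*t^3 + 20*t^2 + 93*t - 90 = (t + 3)*(t^4 - 5*t^3 - 7*t^2 + 41*t - 30) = (t + 3)^2*(t^3 - 8*t^2 + 17*t - 10) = (t - 1)*(t + 3)^2*(t^2 - 7*t + 10) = (t - 2)*(t - 1)*(t + 3)^2*(t - 5)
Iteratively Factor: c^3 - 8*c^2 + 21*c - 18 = (c - 3)*(c^2 - 5*c + 6) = (c - 3)^2*(c - 2)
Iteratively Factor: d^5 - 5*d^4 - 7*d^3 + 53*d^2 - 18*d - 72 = (d + 3)*(d^4 - 8*d^3 + 17*d^2 + 2*d - 24) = (d + 1)*(d + 3)*(d^3 - 9*d^2 + 26*d - 24) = (d - 2)*(d + 1)*(d + 3)*(d^2 - 7*d + 12) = (d - 3)*(d - 2)*(d + 1)*(d + 3)*(d - 4)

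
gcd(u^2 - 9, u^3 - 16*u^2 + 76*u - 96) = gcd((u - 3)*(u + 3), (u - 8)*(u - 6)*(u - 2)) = 1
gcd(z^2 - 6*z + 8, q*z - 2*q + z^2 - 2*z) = z - 2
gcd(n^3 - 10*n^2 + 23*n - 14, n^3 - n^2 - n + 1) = n - 1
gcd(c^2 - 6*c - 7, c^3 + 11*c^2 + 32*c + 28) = 1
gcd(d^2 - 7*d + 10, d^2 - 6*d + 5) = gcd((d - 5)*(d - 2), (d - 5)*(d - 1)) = d - 5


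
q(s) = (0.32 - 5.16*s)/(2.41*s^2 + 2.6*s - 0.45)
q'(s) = (0.32 - 5.16*s)*(-4.82*s - 2.6)/(2.41*s^2 + 2.6*s - 0.45)^2 - 5.16/(2.41*s^2 + 2.6*s - 0.45)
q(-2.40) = 1.77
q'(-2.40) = 1.49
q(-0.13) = -1.33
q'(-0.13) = 3.40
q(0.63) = -1.37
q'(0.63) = 1.19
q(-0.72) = -3.76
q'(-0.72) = 7.86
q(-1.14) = -22.00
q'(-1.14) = 244.14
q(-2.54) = 1.58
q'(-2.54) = 1.19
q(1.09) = -1.01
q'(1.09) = 0.53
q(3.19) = -0.50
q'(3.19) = 0.12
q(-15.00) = 0.15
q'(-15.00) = 0.01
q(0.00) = -0.71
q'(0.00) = 7.36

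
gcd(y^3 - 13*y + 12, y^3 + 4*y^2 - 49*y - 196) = y + 4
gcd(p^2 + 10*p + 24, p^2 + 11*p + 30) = p + 6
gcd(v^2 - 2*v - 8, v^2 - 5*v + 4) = v - 4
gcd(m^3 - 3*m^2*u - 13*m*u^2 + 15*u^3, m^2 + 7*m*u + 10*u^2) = 1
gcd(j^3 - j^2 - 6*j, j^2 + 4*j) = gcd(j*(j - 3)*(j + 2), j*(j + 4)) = j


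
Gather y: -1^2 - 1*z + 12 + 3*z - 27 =2*z - 16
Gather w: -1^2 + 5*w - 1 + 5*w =10*w - 2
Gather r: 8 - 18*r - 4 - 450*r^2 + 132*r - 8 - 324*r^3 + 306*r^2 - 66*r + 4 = -324*r^3 - 144*r^2 + 48*r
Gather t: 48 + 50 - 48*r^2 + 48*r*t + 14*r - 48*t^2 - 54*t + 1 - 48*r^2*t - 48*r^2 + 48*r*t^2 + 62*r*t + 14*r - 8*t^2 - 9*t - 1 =-96*r^2 + 28*r + t^2*(48*r - 56) + t*(-48*r^2 + 110*r - 63) + 98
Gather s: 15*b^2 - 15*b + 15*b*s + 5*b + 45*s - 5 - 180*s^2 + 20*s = 15*b^2 - 10*b - 180*s^2 + s*(15*b + 65) - 5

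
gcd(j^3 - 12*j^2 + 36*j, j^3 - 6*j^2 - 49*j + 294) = j - 6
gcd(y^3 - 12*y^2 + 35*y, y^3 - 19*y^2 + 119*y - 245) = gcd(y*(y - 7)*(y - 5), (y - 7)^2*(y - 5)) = y^2 - 12*y + 35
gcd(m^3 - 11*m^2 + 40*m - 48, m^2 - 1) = 1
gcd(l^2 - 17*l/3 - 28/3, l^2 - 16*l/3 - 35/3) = l - 7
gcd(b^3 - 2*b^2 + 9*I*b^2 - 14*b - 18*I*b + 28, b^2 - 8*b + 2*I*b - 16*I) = b + 2*I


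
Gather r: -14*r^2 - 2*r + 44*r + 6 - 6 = -14*r^2 + 42*r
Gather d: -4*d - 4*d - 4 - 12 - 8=-8*d - 24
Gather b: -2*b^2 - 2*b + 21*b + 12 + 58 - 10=-2*b^2 + 19*b + 60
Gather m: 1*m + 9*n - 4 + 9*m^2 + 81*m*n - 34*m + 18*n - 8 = 9*m^2 + m*(81*n - 33) + 27*n - 12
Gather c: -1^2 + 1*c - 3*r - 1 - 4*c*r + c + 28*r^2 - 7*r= c*(2 - 4*r) + 28*r^2 - 10*r - 2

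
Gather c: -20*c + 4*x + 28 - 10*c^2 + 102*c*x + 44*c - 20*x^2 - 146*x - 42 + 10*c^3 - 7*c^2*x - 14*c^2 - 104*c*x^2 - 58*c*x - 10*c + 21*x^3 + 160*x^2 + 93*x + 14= 10*c^3 + c^2*(-7*x - 24) + c*(-104*x^2 + 44*x + 14) + 21*x^3 + 140*x^2 - 49*x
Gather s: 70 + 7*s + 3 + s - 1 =8*s + 72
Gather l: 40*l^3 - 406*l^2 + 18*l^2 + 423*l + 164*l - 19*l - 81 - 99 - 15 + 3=40*l^3 - 388*l^2 + 568*l - 192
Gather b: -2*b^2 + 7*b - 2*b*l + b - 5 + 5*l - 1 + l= -2*b^2 + b*(8 - 2*l) + 6*l - 6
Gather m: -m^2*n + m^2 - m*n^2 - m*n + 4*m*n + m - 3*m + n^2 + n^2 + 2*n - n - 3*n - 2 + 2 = m^2*(1 - n) + m*(-n^2 + 3*n - 2) + 2*n^2 - 2*n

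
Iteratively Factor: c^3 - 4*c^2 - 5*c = (c)*(c^2 - 4*c - 5) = c*(c + 1)*(c - 5)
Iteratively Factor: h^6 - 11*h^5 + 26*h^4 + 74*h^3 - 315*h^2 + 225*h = (h - 5)*(h^5 - 6*h^4 - 4*h^3 + 54*h^2 - 45*h) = h*(h - 5)*(h^4 - 6*h^3 - 4*h^2 + 54*h - 45) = h*(h - 5)*(h + 3)*(h^3 - 9*h^2 + 23*h - 15) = h*(h - 5)^2*(h + 3)*(h^2 - 4*h + 3) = h*(h - 5)^2*(h - 1)*(h + 3)*(h - 3)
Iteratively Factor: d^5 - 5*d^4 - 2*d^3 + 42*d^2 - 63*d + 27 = (d - 1)*(d^4 - 4*d^3 - 6*d^2 + 36*d - 27) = (d - 3)*(d - 1)*(d^3 - d^2 - 9*d + 9) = (d - 3)^2*(d - 1)*(d^2 + 2*d - 3) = (d - 3)^2*(d - 1)^2*(d + 3)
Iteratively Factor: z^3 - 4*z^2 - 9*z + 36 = (z + 3)*(z^2 - 7*z + 12) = (z - 4)*(z + 3)*(z - 3)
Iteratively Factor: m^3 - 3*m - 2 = (m - 2)*(m^2 + 2*m + 1) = (m - 2)*(m + 1)*(m + 1)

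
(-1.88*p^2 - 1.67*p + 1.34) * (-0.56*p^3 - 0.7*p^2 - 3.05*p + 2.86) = 1.0528*p^5 + 2.2512*p^4 + 6.1526*p^3 - 1.2213*p^2 - 8.8632*p + 3.8324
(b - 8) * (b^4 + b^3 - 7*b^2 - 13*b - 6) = b^5 - 7*b^4 - 15*b^3 + 43*b^2 + 98*b + 48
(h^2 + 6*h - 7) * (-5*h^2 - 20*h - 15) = -5*h^4 - 50*h^3 - 100*h^2 + 50*h + 105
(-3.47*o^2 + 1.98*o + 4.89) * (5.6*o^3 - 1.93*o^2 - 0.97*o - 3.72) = -19.432*o^5 + 17.7851*o^4 + 26.9285*o^3 + 1.5501*o^2 - 12.1089*o - 18.1908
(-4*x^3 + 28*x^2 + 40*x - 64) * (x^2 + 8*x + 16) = -4*x^5 - 4*x^4 + 200*x^3 + 704*x^2 + 128*x - 1024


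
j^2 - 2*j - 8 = (j - 4)*(j + 2)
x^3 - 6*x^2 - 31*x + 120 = (x - 8)*(x - 3)*(x + 5)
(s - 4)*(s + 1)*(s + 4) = s^3 + s^2 - 16*s - 16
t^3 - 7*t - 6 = (t - 3)*(t + 1)*(t + 2)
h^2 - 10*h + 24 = (h - 6)*(h - 4)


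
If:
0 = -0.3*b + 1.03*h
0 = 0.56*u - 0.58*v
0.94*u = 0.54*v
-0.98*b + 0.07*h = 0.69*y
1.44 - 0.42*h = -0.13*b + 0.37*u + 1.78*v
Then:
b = -187.75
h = -54.68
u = 0.00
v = 0.00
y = 261.11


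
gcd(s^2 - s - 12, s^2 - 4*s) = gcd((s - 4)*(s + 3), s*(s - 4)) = s - 4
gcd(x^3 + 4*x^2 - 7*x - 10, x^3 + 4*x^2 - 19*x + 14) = x - 2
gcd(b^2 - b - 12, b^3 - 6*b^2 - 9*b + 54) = b + 3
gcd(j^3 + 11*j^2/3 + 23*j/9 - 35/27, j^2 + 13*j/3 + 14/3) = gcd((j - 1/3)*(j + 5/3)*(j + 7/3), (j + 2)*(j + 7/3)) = j + 7/3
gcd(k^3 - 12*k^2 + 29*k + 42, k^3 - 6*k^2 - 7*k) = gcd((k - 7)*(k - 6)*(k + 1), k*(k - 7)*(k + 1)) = k^2 - 6*k - 7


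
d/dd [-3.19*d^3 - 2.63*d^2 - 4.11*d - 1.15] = -9.57*d^2 - 5.26*d - 4.11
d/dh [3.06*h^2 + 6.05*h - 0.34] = 6.12*h + 6.05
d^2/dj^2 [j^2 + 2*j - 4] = 2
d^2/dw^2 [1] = 0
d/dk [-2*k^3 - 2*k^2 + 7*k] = -6*k^2 - 4*k + 7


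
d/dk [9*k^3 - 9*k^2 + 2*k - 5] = 27*k^2 - 18*k + 2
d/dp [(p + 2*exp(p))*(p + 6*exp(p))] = 8*p*exp(p) + 2*p + 24*exp(2*p) + 8*exp(p)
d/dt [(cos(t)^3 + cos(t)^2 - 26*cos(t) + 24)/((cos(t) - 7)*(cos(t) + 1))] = (-cos(t)^4 + 12*cos(t)^3 + cos(t)^2 + 62*cos(t) - 326)*sin(t)/((cos(t) - 7)^2*(cos(t) + 1)^2)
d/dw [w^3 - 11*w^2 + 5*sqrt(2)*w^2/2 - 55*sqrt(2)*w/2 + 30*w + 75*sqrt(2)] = 3*w^2 - 22*w + 5*sqrt(2)*w - 55*sqrt(2)/2 + 30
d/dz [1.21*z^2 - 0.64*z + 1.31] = 2.42*z - 0.64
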